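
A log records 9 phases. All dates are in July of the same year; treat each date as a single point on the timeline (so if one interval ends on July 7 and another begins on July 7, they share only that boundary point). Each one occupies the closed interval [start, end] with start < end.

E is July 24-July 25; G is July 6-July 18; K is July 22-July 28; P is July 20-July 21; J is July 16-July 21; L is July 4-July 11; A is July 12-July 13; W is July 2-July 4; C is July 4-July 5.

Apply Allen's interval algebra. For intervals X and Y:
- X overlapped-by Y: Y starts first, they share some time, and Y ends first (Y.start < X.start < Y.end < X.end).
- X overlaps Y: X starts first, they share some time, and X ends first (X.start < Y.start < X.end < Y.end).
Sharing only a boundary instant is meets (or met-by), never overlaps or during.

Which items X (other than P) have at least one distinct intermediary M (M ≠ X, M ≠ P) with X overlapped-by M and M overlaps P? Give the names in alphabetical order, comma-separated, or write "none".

none

Target P = [July 20, July 21].
Intermediaries M with M overlaps P: none.
Union: none.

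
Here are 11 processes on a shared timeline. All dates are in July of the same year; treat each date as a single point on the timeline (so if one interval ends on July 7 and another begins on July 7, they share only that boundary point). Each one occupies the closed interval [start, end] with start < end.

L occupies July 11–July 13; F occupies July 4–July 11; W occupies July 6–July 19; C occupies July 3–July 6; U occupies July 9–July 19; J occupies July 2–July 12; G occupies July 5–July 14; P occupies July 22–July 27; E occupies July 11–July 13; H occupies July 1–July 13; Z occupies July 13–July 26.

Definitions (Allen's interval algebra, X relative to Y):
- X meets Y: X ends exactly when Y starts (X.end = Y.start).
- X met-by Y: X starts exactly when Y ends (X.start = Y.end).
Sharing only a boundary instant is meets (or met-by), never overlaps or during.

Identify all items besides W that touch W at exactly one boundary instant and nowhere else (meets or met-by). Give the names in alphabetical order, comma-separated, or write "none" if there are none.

C

Target W = [July 6, July 19].
C [July 3, July 6] → meets → yes.
E [July 11, July 13] → during → no.
F [July 4, July 11] → overlaps → no.
G [July 5, July 14] → overlaps → no.
H [July 1, July 13] → overlaps → no.
J [July 2, July 12] → overlaps → no.
L [July 11, July 13] → during → no.
P [July 22, July 27] → after → no.
U [July 9, July 19] → finishes → no.
Z [July 13, July 26] → overlapped-by → no.
Result: C.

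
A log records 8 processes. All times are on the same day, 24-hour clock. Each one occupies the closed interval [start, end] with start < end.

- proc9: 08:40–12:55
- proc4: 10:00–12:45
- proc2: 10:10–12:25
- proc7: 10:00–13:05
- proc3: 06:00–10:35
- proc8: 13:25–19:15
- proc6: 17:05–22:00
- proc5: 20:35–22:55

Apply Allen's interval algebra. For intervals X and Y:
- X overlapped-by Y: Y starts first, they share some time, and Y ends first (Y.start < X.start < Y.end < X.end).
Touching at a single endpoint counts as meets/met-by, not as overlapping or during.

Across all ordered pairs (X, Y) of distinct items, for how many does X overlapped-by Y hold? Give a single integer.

Checking all 56 ordered pairs for relation 'overlapped-by'; matching pairs in alphabetical order:
(proc2, proc3): proc2 overlapped-by proc3 ✓
(proc4, proc3): proc4 overlapped-by proc3 ✓
(proc5, proc6): proc5 overlapped-by proc6 ✓
(proc6, proc8): proc6 overlapped-by proc8 ✓
(proc7, proc3): proc7 overlapped-by proc3 ✓
(proc7, proc9): proc7 overlapped-by proc9 ✓
(proc9, proc3): proc9 overlapped-by proc3 ✓
Count: 7.

7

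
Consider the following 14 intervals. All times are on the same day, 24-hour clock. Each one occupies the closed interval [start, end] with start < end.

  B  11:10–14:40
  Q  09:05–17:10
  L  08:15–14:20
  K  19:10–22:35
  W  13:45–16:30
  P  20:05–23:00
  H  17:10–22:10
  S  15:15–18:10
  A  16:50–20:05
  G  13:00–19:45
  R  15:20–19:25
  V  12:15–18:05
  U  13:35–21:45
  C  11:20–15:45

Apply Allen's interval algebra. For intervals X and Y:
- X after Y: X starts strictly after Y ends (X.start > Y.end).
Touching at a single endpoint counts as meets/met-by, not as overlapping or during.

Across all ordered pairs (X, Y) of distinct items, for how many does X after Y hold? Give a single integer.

Checking all 182 ordered pairs for relation 'after'; matching pairs in alphabetical order:
(A, B): A after B ✓
(A, C): A after C ✓
(A, L): A after L ✓
(A, W): A after W ✓
(H, B): H after B ✓
(H, C): H after C ✓
(H, L): H after L ✓
(H, W): H after W ✓
(K, B): K after B ✓
(K, C): K after C ✓
(K, L): K after L ✓
(K, Q): K after Q ✓
(K, S): K after S ✓
(K, V): K after V ✓
(K, W): K after W ✓
(P, B): P after B ✓
(P, C): P after C ✓
(P, G): P after G ✓
(P, L): P after L ✓
(P, Q): P after Q ✓
(P, R): P after R ✓
(P, S): P after S ✓
(P, V): P after V ✓
(P, W): P after W ✓
... plus 4 further pairs not listed.
Count: 28.

28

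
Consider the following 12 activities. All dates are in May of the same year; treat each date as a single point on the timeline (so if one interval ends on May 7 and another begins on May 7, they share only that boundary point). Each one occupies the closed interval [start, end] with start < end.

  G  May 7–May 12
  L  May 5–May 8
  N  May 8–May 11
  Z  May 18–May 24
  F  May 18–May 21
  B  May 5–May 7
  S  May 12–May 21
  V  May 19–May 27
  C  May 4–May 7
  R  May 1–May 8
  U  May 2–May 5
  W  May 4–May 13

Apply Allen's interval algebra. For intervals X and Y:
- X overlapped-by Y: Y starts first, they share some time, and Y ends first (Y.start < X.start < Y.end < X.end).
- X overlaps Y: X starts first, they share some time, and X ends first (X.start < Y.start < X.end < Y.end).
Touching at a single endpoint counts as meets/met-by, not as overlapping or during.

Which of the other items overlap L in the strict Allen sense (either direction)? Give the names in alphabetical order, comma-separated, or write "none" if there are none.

Target L = [May 5, May 8].
B [May 5, May 7] → starts → no.
C [May 4, May 7] → overlaps → yes.
F [May 18, May 21] → after → no.
G [May 7, May 12] → overlapped-by → yes.
N [May 8, May 11] → met-by → no.
R [May 1, May 8] → finished-by → no.
S [May 12, May 21] → after → no.
U [May 2, May 5] → meets → no.
V [May 19, May 27] → after → no.
W [May 4, May 13] → contains → no.
Z [May 18, May 24] → after → no.
Result: C, G.

C, G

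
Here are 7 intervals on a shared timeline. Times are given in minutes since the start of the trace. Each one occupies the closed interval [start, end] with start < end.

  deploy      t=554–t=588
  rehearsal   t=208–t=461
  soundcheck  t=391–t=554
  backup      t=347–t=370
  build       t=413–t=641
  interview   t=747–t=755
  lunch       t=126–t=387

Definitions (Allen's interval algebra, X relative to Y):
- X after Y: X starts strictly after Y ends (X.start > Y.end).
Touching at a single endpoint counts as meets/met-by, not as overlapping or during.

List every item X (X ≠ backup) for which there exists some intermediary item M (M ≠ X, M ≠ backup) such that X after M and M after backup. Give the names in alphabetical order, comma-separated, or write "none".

Target backup = [t=347, t=370].
Intermediaries M with M after backup: build, deploy, interview, soundcheck.
Via build — items with X after build: interview.
Via deploy — items with X after deploy: interview.
Via interview — items with X after interview: none.
Via soundcheck — items with X after soundcheck: interview.
Union: interview.

interview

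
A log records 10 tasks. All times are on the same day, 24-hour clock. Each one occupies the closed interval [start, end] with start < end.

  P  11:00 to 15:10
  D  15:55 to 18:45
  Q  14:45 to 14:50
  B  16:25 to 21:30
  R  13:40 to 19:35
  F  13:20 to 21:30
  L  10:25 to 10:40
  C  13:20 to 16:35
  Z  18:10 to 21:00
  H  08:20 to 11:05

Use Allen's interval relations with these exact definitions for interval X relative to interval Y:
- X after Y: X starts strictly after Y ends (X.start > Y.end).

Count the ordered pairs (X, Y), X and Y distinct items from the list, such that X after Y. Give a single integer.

Checking all 90 ordered pairs for relation 'after'; matching pairs in alphabetical order:
(B, H): B after H ✓
(B, L): B after L ✓
(B, P): B after P ✓
(B, Q): B after Q ✓
(C, H): C after H ✓
(C, L): C after L ✓
(D, H): D after H ✓
(D, L): D after L ✓
(D, P): D after P ✓
(D, Q): D after Q ✓
(F, H): F after H ✓
(F, L): F after L ✓
(P, L): P after L ✓
(Q, H): Q after H ✓
(Q, L): Q after L ✓
(R, H): R after H ✓
(R, L): R after L ✓
(Z, C): Z after C ✓
(Z, H): Z after H ✓
(Z, L): Z after L ✓
(Z, P): Z after P ✓
(Z, Q): Z after Q ✓
Count: 22.

22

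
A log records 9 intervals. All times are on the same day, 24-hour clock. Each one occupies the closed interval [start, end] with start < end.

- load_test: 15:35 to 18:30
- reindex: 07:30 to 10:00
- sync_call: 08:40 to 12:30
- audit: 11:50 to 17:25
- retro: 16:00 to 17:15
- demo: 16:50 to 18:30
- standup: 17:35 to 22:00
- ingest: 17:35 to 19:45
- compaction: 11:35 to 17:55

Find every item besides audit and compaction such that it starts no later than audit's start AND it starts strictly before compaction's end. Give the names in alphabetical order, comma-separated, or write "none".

reindex, sync_call

Conditions: its start is no later than audit's start (X.start <= 11:50) AND its start is strictly before compaction's end (X.start < 17:55).
demo: start 16:50 <= 11:50? ✗; start 16:50 < 17:55? ✓ → no.
ingest: start 17:35 <= 11:50? ✗; start 17:35 < 17:55? ✓ → no.
load_test: start 15:35 <= 11:50? ✗; start 15:35 < 17:55? ✓ → no.
reindex: start 07:30 <= 11:50? ✓; start 07:30 < 17:55? ✓ → yes.
retro: start 16:00 <= 11:50? ✗; start 16:00 < 17:55? ✓ → no.
standup: start 17:35 <= 11:50? ✗; start 17:35 < 17:55? ✓ → no.
sync_call: start 08:40 <= 11:50? ✓; start 08:40 < 17:55? ✓ → yes.
Result: reindex, sync_call.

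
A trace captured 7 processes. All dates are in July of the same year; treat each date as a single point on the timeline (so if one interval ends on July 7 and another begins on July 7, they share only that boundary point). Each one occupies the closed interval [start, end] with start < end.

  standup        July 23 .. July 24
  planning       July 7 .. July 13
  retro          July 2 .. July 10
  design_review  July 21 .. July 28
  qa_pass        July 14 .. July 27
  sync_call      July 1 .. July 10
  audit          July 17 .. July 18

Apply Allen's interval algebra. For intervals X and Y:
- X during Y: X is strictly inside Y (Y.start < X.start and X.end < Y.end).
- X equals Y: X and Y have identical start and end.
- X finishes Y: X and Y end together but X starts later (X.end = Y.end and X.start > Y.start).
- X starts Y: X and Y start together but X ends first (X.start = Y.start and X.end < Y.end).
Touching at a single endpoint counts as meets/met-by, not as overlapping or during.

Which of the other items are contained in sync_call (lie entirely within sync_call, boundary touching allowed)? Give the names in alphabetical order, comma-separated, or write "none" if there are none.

Target sync_call = [July 1, July 10].
audit [July 17, July 18] → after → no.
design_review [July 21, July 28] → after → no.
planning [July 7, July 13] → overlapped-by → no.
qa_pass [July 14, July 27] → after → no.
retro [July 2, July 10] → finishes → yes.
standup [July 23, July 24] → after → no.
Result: retro.

retro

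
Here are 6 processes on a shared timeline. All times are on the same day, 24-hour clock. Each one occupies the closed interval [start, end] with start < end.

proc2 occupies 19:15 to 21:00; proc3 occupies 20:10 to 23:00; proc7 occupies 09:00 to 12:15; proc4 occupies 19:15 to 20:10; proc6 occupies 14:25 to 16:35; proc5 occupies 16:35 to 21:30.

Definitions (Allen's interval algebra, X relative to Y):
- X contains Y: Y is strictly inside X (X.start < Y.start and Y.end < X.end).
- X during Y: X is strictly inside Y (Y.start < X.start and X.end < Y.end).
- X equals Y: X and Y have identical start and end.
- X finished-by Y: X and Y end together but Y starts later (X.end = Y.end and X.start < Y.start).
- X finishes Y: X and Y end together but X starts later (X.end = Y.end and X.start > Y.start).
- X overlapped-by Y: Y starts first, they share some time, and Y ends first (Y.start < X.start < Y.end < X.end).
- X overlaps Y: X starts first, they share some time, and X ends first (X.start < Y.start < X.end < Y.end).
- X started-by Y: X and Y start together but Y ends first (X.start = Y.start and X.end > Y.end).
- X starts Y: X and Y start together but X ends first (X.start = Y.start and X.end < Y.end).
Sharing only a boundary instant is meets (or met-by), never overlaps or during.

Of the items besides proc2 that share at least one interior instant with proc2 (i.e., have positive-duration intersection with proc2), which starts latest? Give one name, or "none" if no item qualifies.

proc3

Target proc2 = [19:15, 21:00].
proc3 [20:10, 23:00] → overlapped-by → candidate.
proc4 [19:15, 20:10] → starts → candidate.
proc5 [16:35, 21:30] → contains → candidate.
proc6 [14:25, 16:35] → before → excluded.
proc7 [09:00, 12:15] → before → excluded.
Among candidates, latest start is 20:10 → proc3.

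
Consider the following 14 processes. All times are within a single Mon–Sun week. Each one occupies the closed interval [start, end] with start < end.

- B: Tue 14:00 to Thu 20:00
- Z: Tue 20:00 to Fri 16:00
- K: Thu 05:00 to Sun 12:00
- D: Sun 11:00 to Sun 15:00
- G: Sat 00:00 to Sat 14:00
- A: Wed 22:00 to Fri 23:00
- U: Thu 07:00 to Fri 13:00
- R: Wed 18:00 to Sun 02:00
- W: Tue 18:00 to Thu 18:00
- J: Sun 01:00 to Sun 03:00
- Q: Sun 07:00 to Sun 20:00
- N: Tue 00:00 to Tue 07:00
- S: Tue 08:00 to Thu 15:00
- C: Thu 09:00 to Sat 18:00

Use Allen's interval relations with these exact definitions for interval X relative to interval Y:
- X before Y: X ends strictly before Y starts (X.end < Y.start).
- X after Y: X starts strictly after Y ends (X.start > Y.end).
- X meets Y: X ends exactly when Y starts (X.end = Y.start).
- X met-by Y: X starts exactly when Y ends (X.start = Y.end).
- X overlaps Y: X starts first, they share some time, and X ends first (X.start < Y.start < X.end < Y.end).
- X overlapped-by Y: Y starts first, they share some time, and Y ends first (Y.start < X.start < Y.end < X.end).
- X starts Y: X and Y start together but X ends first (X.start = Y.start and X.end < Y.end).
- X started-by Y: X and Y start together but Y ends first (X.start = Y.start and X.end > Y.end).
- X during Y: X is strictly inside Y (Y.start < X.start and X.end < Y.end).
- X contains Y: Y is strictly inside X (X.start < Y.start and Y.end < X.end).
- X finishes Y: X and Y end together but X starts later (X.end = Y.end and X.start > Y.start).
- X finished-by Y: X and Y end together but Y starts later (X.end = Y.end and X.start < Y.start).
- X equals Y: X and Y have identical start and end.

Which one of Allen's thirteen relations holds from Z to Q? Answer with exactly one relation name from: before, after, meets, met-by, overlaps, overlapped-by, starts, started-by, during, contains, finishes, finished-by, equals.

Z = [Tue 20:00, Fri 16:00]; Q = [Sun 07:00, Sun 20:00].
Compare endpoints: Z.start < Q.start, Z.start < Q.end, Z.end < Q.start, Z.end < Q.end.
That pattern is 'before'.

before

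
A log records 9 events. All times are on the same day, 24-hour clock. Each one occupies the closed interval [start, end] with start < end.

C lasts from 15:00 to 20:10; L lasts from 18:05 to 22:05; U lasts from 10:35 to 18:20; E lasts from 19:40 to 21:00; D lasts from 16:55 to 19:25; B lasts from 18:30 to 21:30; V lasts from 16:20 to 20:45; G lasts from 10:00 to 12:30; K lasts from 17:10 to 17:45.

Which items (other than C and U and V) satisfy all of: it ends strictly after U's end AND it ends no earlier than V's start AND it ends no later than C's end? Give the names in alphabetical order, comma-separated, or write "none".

Conditions: its end is strictly after U's end (X.end > 18:20) AND its end is no earlier than V's start (X.end >= 16:20) AND its end is no later than C's end (X.end <= 20:10).
B: end 21:30 > 18:20? ✓; end 21:30 >= 16:20? ✓; end 21:30 <= 20:10? ✗ → no.
D: end 19:25 > 18:20? ✓; end 19:25 >= 16:20? ✓; end 19:25 <= 20:10? ✓ → yes.
E: end 21:00 > 18:20? ✓; end 21:00 >= 16:20? ✓; end 21:00 <= 20:10? ✗ → no.
G: end 12:30 > 18:20? ✗; end 12:30 >= 16:20? ✗; end 12:30 <= 20:10? ✓ → no.
K: end 17:45 > 18:20? ✗; end 17:45 >= 16:20? ✓; end 17:45 <= 20:10? ✓ → no.
L: end 22:05 > 18:20? ✓; end 22:05 >= 16:20? ✓; end 22:05 <= 20:10? ✗ → no.
Result: D.

D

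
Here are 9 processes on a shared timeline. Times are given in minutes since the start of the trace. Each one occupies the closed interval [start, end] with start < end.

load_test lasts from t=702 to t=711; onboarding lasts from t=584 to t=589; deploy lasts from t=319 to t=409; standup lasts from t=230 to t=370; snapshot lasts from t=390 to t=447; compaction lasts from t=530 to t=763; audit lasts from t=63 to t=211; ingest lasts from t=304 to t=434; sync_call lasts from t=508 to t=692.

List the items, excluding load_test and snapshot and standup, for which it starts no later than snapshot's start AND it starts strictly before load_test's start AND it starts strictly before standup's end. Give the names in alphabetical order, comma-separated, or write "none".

Conditions: its start is no later than snapshot's start (X.start <= t=390) AND its start is strictly before load_test's start (X.start < t=702) AND its start is strictly before standup's end (X.start < t=370).
audit: start t=63 <= t=390? ✓; start t=63 < t=702? ✓; start t=63 < t=370? ✓ → yes.
compaction: start t=530 <= t=390? ✗; start t=530 < t=702? ✓; start t=530 < t=370? ✗ → no.
deploy: start t=319 <= t=390? ✓; start t=319 < t=702? ✓; start t=319 < t=370? ✓ → yes.
ingest: start t=304 <= t=390? ✓; start t=304 < t=702? ✓; start t=304 < t=370? ✓ → yes.
onboarding: start t=584 <= t=390? ✗; start t=584 < t=702? ✓; start t=584 < t=370? ✗ → no.
sync_call: start t=508 <= t=390? ✗; start t=508 < t=702? ✓; start t=508 < t=370? ✗ → no.
Result: audit, deploy, ingest.

audit, deploy, ingest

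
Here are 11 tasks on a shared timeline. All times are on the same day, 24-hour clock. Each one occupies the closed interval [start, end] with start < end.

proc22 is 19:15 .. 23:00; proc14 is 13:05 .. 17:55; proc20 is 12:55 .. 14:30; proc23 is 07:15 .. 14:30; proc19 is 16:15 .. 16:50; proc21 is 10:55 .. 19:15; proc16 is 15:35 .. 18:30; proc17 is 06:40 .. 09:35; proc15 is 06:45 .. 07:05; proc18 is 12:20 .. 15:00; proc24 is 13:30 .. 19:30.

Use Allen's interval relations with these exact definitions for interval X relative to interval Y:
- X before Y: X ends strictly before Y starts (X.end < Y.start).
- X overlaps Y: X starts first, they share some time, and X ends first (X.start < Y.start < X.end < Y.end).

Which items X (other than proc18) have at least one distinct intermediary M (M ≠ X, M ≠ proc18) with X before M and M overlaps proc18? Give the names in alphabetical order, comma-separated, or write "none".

proc15

Target proc18 = [12:20, 15:00].
Intermediaries M with M overlaps proc18: proc23.
Via proc23 — items with X before proc23: proc15.
Union: proc15.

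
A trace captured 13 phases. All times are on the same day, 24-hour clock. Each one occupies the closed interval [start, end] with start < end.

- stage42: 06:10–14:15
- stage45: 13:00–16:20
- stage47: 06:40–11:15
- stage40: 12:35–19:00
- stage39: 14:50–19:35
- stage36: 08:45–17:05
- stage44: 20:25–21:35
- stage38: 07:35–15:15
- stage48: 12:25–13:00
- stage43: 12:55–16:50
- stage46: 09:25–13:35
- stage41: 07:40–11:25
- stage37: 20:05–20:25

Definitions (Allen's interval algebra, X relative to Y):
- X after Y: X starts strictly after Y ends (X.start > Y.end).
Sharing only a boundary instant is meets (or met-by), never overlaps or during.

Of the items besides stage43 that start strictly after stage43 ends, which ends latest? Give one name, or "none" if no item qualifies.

Target stage43 = [12:55, 16:50].
stage36 [08:45, 17:05] → contains → excluded.
stage37 [20:05, 20:25] → after → candidate.
stage38 [07:35, 15:15] → overlaps → excluded.
stage39 [14:50, 19:35] → overlapped-by → excluded.
stage40 [12:35, 19:00] → contains → excluded.
stage41 [07:40, 11:25] → before → excluded.
stage42 [06:10, 14:15] → overlaps → excluded.
stage44 [20:25, 21:35] → after → candidate.
stage45 [13:00, 16:20] → during → excluded.
stage46 [09:25, 13:35] → overlaps → excluded.
stage47 [06:40, 11:15] → before → excluded.
stage48 [12:25, 13:00] → overlaps → excluded.
Among candidates, latest end is 21:35 → stage44.

stage44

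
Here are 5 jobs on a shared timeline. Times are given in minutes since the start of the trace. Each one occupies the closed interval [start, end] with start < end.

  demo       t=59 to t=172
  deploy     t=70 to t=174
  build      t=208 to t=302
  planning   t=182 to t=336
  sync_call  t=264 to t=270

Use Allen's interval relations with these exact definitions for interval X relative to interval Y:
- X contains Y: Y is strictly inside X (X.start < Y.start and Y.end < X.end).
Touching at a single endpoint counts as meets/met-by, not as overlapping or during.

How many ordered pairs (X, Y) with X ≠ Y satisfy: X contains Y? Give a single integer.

Checking all 20 ordered pairs for relation 'contains'; matching pairs in alphabetical order:
(build, sync_call): build contains sync_call ✓
(planning, build): planning contains build ✓
(planning, sync_call): planning contains sync_call ✓
Count: 3.

3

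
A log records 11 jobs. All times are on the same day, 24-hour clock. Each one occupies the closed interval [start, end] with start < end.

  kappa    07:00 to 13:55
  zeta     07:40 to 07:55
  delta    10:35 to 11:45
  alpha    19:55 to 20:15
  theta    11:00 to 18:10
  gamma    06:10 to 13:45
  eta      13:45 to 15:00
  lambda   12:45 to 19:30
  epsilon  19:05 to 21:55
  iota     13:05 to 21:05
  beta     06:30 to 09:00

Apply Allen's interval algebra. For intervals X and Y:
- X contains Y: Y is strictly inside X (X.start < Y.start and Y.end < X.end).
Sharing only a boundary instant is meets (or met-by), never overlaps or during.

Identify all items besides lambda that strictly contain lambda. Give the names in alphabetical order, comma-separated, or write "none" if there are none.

none

Target lambda = [12:45, 19:30].
alpha [19:55, 20:15] → after → no.
beta [06:30, 09:00] → before → no.
delta [10:35, 11:45] → before → no.
epsilon [19:05, 21:55] → overlapped-by → no.
eta [13:45, 15:00] → during → no.
gamma [06:10, 13:45] → overlaps → no.
iota [13:05, 21:05] → overlapped-by → no.
kappa [07:00, 13:55] → overlaps → no.
theta [11:00, 18:10] → overlaps → no.
zeta [07:40, 07:55] → before → no.
Result: none.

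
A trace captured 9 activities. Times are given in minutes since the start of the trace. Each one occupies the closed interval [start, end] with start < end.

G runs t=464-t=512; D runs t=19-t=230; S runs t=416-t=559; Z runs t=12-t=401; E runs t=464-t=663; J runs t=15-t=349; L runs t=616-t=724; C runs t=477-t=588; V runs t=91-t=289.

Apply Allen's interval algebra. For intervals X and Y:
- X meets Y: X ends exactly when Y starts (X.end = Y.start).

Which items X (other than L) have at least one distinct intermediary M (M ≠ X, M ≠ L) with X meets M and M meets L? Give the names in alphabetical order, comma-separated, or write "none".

none

Target L = [t=616, t=724].
Intermediaries M with M meets L: none.
Union: none.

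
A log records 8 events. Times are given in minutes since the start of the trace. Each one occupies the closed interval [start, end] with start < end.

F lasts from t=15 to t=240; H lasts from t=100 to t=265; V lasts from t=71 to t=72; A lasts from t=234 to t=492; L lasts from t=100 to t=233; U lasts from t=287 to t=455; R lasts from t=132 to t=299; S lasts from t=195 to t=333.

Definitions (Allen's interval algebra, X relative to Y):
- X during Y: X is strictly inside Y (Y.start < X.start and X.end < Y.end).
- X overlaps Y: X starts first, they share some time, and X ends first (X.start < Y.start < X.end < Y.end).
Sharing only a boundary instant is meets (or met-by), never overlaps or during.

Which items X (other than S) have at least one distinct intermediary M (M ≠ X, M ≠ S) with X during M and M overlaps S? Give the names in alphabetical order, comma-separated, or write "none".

Target S = [t=195, t=333].
Intermediaries M with M overlaps S: F, H, L, R.
Via F — items with X during F: L, V.
Via H — items with X during H: none.
Via L — items with X during L: none.
Via R — items with X during R: none.
Union: L, V.

L, V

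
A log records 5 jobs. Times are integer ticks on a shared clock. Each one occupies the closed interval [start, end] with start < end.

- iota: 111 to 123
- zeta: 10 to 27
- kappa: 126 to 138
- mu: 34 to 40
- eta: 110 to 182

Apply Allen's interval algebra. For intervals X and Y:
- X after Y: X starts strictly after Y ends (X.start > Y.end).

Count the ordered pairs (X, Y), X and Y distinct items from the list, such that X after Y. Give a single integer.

8

Checking all 20 ordered pairs for relation 'after'; matching pairs in alphabetical order:
(eta, mu): eta after mu ✓
(eta, zeta): eta after zeta ✓
(iota, mu): iota after mu ✓
(iota, zeta): iota after zeta ✓
(kappa, iota): kappa after iota ✓
(kappa, mu): kappa after mu ✓
(kappa, zeta): kappa after zeta ✓
(mu, zeta): mu after zeta ✓
Count: 8.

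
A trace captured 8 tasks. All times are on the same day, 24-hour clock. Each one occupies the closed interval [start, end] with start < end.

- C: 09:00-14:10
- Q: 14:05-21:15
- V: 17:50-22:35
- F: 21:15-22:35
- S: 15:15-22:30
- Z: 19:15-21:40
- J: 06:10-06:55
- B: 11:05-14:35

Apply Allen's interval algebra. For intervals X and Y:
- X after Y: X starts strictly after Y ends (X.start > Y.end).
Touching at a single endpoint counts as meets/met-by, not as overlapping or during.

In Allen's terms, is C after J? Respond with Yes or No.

C = [09:00, 14:10], J = [06:10, 06:55].
Actual relation of C to J: after.
Asked whether 'after' holds → Yes.

Yes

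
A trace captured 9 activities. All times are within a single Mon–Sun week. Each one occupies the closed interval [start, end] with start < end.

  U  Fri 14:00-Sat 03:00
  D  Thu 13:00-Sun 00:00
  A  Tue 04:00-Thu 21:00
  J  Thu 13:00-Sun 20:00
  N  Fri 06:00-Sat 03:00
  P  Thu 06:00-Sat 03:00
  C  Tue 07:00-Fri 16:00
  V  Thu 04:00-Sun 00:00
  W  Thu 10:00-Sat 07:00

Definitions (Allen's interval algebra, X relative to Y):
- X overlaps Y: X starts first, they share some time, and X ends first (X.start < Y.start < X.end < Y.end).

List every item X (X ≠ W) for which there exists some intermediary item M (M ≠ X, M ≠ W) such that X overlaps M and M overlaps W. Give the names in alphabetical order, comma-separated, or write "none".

Target W = [Thu 10:00, Sat 07:00].
Intermediaries M with M overlaps W: A, C, P.
Via A — items with X overlaps A: none.
Via C — items with X overlaps C: A.
Via P — items with X overlaps P: A, C.
Union: A, C.

A, C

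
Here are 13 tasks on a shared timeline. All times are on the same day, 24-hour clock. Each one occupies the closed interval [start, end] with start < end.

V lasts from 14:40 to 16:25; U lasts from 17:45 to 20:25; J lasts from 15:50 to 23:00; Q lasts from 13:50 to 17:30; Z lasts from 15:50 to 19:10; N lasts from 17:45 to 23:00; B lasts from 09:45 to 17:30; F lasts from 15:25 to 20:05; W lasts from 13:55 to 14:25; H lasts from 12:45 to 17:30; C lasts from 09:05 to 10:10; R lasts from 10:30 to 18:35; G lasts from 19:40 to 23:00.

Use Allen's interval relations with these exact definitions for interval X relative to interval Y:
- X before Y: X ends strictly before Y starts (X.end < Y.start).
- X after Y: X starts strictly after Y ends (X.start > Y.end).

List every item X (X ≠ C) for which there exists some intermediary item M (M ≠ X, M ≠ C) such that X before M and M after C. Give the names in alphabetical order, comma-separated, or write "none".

Target C = [09:05, 10:10].
Intermediaries M with M after C: F, G, H, J, N, Q, R, U, V, W, Z.
Via F — items with X before F: W.
Via G — items with X before G: B, H, Q, R, V, W, Z.
Via H — items with X before H: none.
Via J — items with X before J: W.
Via N — items with X before N: B, H, Q, V, W.
Via Q — items with X before Q: none.
Via R — items with X before R: none.
Via U — items with X before U: B, H, Q, V, W.
Via V — items with X before V: W.
Via W — items with X before W: none.
Via Z — items with X before Z: W.
Union: B, H, Q, R, V, W, Z.

B, H, Q, R, V, W, Z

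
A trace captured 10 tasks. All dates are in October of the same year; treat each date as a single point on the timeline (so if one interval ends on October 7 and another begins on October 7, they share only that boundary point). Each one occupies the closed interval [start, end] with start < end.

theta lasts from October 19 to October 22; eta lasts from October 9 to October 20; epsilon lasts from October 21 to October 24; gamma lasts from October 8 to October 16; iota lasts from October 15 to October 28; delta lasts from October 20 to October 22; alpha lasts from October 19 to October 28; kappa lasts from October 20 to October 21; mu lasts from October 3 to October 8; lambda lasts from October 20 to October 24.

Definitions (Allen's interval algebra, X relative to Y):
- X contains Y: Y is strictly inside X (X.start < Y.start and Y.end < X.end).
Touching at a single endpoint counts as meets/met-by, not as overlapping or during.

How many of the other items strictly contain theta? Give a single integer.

1

Target theta = [October 19, October 22].
alpha [October 19, October 28] → started-by → no.
delta [October 20, October 22] → finishes → no.
epsilon [October 21, October 24] → overlapped-by → no.
eta [October 9, October 20] → overlaps → no.
gamma [October 8, October 16] → before → no.
iota [October 15, October 28] → contains → counts.
kappa [October 20, October 21] → during → no.
lambda [October 20, October 24] → overlapped-by → no.
mu [October 3, October 8] → before → no.
Total: 1.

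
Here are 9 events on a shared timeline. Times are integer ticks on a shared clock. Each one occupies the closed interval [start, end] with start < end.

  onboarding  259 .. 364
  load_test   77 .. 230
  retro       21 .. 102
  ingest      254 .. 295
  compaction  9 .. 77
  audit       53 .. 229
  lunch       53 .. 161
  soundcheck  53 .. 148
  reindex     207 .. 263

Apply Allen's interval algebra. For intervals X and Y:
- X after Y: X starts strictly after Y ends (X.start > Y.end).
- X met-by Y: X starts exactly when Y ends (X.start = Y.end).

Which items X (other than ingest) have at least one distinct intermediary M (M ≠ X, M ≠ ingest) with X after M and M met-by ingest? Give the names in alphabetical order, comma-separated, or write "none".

Target ingest = [254, 295].
Intermediaries M with M met-by ingest: none.
Union: none.

none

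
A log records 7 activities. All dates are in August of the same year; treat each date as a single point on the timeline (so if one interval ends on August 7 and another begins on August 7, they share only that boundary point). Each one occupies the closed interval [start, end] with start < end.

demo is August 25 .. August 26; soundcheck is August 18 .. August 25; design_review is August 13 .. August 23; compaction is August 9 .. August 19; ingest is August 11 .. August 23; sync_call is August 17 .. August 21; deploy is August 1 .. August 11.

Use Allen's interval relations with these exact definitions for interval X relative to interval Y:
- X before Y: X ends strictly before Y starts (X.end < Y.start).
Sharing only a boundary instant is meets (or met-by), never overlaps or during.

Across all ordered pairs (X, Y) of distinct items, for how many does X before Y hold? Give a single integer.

8

Checking all 42 ordered pairs for relation 'before'; matching pairs in alphabetical order:
(compaction, demo): compaction before demo ✓
(deploy, demo): deploy before demo ✓
(deploy, design_review): deploy before design_review ✓
(deploy, soundcheck): deploy before soundcheck ✓
(deploy, sync_call): deploy before sync_call ✓
(design_review, demo): design_review before demo ✓
(ingest, demo): ingest before demo ✓
(sync_call, demo): sync_call before demo ✓
Count: 8.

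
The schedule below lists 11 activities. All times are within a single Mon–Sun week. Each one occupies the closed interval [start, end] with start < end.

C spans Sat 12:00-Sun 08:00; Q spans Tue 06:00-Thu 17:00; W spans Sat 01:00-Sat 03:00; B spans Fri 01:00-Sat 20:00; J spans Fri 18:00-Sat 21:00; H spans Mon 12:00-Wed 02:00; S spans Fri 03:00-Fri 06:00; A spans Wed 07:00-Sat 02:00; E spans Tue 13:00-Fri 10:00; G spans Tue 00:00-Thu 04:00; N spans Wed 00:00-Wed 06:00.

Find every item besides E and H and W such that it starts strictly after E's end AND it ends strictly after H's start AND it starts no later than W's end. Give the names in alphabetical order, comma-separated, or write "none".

Conditions: its start is strictly after E's end (X.start > Fri 10:00) AND its end is strictly after H's start (X.end > Mon 12:00) AND its start is no later than W's end (X.start <= Sat 03:00).
A: start Wed 07:00 > Fri 10:00? ✗; end Sat 02:00 > Mon 12:00? ✓; start Wed 07:00 <= Sat 03:00? ✓ → no.
B: start Fri 01:00 > Fri 10:00? ✗; end Sat 20:00 > Mon 12:00? ✓; start Fri 01:00 <= Sat 03:00? ✓ → no.
C: start Sat 12:00 > Fri 10:00? ✓; end Sun 08:00 > Mon 12:00? ✓; start Sat 12:00 <= Sat 03:00? ✗ → no.
G: start Tue 00:00 > Fri 10:00? ✗; end Thu 04:00 > Mon 12:00? ✓; start Tue 00:00 <= Sat 03:00? ✓ → no.
J: start Fri 18:00 > Fri 10:00? ✓; end Sat 21:00 > Mon 12:00? ✓; start Fri 18:00 <= Sat 03:00? ✓ → yes.
N: start Wed 00:00 > Fri 10:00? ✗; end Wed 06:00 > Mon 12:00? ✓; start Wed 00:00 <= Sat 03:00? ✓ → no.
Q: start Tue 06:00 > Fri 10:00? ✗; end Thu 17:00 > Mon 12:00? ✓; start Tue 06:00 <= Sat 03:00? ✓ → no.
S: start Fri 03:00 > Fri 10:00? ✗; end Fri 06:00 > Mon 12:00? ✓; start Fri 03:00 <= Sat 03:00? ✓ → no.
Result: J.

J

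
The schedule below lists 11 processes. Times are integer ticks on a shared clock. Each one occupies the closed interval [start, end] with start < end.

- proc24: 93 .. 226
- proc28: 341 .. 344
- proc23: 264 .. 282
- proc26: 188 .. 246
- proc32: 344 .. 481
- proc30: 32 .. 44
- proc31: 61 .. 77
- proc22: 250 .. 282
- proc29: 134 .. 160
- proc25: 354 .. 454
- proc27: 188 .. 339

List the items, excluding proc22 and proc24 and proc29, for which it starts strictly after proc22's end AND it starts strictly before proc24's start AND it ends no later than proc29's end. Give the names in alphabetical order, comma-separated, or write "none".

none

Conditions: its start is strictly after proc22's end (X.start > 282) AND its start is strictly before proc24's start (X.start < 93) AND its end is no later than proc29's end (X.end <= 160).
proc23: start 264 > 282? ✗; start 264 < 93? ✗; end 282 <= 160? ✗ → no.
proc25: start 354 > 282? ✓; start 354 < 93? ✗; end 454 <= 160? ✗ → no.
proc26: start 188 > 282? ✗; start 188 < 93? ✗; end 246 <= 160? ✗ → no.
proc27: start 188 > 282? ✗; start 188 < 93? ✗; end 339 <= 160? ✗ → no.
proc28: start 341 > 282? ✓; start 341 < 93? ✗; end 344 <= 160? ✗ → no.
proc30: start 32 > 282? ✗; start 32 < 93? ✓; end 44 <= 160? ✓ → no.
proc31: start 61 > 282? ✗; start 61 < 93? ✓; end 77 <= 160? ✓ → no.
proc32: start 344 > 282? ✓; start 344 < 93? ✗; end 481 <= 160? ✗ → no.
Result: none.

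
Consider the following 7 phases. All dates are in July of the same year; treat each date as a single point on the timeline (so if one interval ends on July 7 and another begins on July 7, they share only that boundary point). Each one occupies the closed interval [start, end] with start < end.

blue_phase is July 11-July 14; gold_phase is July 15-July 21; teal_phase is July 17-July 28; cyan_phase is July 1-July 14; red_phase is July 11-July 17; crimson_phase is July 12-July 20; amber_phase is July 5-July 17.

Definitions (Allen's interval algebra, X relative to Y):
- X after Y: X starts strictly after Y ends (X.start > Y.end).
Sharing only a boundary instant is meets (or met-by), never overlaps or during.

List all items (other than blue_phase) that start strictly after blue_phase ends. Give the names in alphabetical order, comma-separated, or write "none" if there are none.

gold_phase, teal_phase

Target blue_phase = [July 11, July 14].
amber_phase [July 5, July 17] → contains → no.
crimson_phase [July 12, July 20] → overlapped-by → no.
cyan_phase [July 1, July 14] → finished-by → no.
gold_phase [July 15, July 21] → after → yes.
red_phase [July 11, July 17] → started-by → no.
teal_phase [July 17, July 28] → after → yes.
Result: gold_phase, teal_phase.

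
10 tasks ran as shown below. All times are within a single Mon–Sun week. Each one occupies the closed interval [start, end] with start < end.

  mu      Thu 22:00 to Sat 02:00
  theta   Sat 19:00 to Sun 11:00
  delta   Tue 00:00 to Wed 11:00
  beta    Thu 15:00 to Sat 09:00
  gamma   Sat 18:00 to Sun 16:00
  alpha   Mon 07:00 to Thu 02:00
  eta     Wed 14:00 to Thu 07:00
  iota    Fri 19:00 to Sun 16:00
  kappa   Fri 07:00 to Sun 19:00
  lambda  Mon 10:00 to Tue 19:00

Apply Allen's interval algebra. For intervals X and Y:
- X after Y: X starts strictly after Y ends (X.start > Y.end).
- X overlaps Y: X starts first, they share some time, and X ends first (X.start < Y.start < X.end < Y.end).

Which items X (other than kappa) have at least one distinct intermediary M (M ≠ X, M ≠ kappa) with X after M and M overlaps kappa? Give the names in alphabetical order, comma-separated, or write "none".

Target kappa = [Fri 07:00, Sun 19:00].
Intermediaries M with M overlaps kappa: beta, mu.
Via beta — items with X after beta: gamma, theta.
Via mu — items with X after mu: gamma, theta.
Union: gamma, theta.

gamma, theta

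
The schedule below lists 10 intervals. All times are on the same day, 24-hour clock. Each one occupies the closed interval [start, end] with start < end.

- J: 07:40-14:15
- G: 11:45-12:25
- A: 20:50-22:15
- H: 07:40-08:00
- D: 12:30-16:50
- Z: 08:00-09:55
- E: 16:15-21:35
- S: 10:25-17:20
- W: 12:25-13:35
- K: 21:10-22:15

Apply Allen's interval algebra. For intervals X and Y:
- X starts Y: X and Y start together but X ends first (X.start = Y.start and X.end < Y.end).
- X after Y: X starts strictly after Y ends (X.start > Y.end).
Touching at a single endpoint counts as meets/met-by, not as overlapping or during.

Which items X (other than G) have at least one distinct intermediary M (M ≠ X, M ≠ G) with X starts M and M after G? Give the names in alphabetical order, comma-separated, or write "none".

Target G = [11:45, 12:25].
Intermediaries M with M after G: A, D, E, K.
Via A — items with X starts A: none.
Via D — items with X starts D: none.
Via E — items with X starts E: none.
Via K — items with X starts K: none.
Union: none.

none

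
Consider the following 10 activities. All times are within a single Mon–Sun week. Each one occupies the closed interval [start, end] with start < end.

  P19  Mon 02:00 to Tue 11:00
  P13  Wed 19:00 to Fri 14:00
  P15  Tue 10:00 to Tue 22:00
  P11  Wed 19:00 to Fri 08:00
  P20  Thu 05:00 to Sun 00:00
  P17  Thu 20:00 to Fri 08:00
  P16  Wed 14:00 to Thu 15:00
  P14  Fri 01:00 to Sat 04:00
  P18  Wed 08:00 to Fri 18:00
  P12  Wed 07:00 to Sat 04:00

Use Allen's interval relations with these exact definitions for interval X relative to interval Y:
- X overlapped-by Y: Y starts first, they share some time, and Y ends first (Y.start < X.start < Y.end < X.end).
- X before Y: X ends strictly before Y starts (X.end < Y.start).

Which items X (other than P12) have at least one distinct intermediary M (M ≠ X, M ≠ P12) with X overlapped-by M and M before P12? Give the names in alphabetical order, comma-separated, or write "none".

Target P12 = [Wed 07:00, Sat 04:00].
Intermediaries M with M before P12: P15, P19.
Via P15 — items with X overlapped-by P15: none.
Via P19 — items with X overlapped-by P19: P15.
Union: P15.

P15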